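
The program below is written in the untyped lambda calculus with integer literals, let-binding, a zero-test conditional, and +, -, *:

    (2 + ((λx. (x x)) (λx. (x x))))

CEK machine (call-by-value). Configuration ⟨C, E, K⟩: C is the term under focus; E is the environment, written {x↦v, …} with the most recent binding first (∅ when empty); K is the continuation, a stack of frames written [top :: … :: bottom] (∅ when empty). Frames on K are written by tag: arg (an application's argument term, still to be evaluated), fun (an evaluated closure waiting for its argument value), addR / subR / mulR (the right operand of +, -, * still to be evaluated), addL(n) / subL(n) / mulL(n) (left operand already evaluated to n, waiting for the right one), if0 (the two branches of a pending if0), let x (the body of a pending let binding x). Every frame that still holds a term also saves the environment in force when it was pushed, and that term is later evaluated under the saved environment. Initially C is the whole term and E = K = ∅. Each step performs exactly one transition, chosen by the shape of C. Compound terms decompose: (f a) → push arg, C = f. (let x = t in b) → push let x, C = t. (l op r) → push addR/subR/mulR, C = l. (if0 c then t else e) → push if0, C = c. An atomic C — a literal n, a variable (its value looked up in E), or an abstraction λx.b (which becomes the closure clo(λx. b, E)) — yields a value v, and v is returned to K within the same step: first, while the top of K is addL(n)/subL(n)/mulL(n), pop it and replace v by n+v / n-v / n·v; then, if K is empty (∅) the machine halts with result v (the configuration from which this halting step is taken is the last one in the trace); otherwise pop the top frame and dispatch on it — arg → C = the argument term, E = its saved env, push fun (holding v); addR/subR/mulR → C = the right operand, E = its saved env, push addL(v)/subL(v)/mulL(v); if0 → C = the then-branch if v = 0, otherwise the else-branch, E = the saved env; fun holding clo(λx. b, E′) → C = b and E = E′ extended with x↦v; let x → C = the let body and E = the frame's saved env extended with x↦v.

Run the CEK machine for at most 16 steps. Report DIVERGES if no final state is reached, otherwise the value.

0. [C=(2 + ((λx. (x x)) (λx. (x x)))) | E=∅ | K=∅]
1. [C=2 | E=∅ | K=[addR]]
2. [C=((λx. (x x)) (λx. (x x))) | E=∅ | K=[addL(2)]]
3. [C=(λx. (x x)) | E=∅ | K=[arg :: addL(2)]]
4. [C=(λx. (x x)) | E=∅ | K=[fun :: addL(2)]]
5. [C=(x x) | E={x↦clo(λx. (x x), ∅)} | K=[addL(2)]]
6. [C=x | E={x↦clo(λx. (x x), ∅)} | K=[arg :: addL(2)]]
7. [C=x | E={x↦clo(λx. (x x), ∅)} | K=[fun :: addL(2)]]
… configuration repeats with period 3 (steps 5–7 recur indefinitely) …

Answer: DIVERGES (no final state within 16 steps)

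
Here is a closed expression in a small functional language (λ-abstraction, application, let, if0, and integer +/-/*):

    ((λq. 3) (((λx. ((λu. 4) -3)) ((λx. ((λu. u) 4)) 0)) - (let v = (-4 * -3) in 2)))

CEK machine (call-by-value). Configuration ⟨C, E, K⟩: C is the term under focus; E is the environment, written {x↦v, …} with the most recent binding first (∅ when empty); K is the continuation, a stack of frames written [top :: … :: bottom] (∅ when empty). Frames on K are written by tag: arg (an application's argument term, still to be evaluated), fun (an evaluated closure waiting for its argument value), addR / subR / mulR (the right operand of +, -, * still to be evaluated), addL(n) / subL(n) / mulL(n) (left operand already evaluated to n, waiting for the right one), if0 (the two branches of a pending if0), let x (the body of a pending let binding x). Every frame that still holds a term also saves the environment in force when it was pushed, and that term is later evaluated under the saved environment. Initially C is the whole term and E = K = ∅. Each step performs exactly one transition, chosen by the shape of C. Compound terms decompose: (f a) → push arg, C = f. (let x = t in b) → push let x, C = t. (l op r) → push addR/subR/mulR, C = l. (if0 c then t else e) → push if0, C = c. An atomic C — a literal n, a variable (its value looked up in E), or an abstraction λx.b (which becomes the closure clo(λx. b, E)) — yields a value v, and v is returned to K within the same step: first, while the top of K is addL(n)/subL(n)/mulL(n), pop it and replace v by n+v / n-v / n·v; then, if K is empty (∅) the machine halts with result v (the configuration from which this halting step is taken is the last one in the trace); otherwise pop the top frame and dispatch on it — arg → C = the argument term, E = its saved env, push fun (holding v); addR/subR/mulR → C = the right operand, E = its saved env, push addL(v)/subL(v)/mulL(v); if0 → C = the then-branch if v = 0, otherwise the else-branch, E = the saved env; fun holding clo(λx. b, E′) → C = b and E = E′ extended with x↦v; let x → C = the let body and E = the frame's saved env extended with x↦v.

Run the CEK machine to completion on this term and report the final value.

Answer: 3

Derivation:
step 0: <C=((λq. 3) (((λx. ((λu. 4) -3)) ((λx. ((λu. u) 4)) 0)) - (let v = (-4 * -3) in 2))), E=∅, K=∅>
step 1: <C=(λq. 3), E=∅, K=[arg]>
step 2: <C=(((λx. ((λu. 4) -3)) ((λx. ((λu. u) 4)) 0)) - (let v = (-4 * -3) in 2)), E=∅, K=[fun]>
step 3: <C=((λx. ((λu. 4) -3)) ((λx. ((λu. u) 4)) 0)), E=∅, K=[subR :: fun]>
step 4: <C=(λx. ((λu. 4) -3)), E=∅, K=[arg :: subR :: fun]>
step 5: <C=((λx. ((λu. u) 4)) 0), E=∅, K=[fun :: subR :: fun]>
step 6: <C=(λx. ((λu. u) 4)), E=∅, K=[arg :: fun :: subR :: fun]>
step 7: <C=0, E=∅, K=[fun :: fun :: subR :: fun]>
step 8: <C=((λu. u) 4), E={x↦0}, K=[fun :: subR :: fun]>
step 9: <C=(λu. u), E={x↦0}, K=[arg :: fun :: subR :: fun]>
step 10: <C=4, E={x↦0}, K=[fun :: fun :: subR :: fun]>
step 11: <C=u, E={u↦4, x↦0}, K=[fun :: subR :: fun]>
step 12: <C=((λu. 4) -3), E={x↦4}, K=[subR :: fun]>
step 13: <C=(λu. 4), E={x↦4}, K=[arg :: subR :: fun]>
step 14: <C=-3, E={x↦4}, K=[fun :: subR :: fun]>
step 15: <C=4, E={u↦-3, x↦4}, K=[subR :: fun]>
step 16: <C=(let v = (-4 * -3) in 2), E=∅, K=[subL(4) :: fun]>
step 17: <C=(-4 * -3), E=∅, K=[let v :: subL(4) :: fun]>
step 18: <C=-4, E=∅, K=[mulR :: let v :: subL(4) :: fun]>
step 19: <C=-3, E=∅, K=[mulL(-4) :: let v :: subL(4) :: fun]>
step 20: <C=2, E={v↦12}, K=[subL(4) :: fun]>
step 21: <C=3, E={q↦2}, K=∅>
→ final value 3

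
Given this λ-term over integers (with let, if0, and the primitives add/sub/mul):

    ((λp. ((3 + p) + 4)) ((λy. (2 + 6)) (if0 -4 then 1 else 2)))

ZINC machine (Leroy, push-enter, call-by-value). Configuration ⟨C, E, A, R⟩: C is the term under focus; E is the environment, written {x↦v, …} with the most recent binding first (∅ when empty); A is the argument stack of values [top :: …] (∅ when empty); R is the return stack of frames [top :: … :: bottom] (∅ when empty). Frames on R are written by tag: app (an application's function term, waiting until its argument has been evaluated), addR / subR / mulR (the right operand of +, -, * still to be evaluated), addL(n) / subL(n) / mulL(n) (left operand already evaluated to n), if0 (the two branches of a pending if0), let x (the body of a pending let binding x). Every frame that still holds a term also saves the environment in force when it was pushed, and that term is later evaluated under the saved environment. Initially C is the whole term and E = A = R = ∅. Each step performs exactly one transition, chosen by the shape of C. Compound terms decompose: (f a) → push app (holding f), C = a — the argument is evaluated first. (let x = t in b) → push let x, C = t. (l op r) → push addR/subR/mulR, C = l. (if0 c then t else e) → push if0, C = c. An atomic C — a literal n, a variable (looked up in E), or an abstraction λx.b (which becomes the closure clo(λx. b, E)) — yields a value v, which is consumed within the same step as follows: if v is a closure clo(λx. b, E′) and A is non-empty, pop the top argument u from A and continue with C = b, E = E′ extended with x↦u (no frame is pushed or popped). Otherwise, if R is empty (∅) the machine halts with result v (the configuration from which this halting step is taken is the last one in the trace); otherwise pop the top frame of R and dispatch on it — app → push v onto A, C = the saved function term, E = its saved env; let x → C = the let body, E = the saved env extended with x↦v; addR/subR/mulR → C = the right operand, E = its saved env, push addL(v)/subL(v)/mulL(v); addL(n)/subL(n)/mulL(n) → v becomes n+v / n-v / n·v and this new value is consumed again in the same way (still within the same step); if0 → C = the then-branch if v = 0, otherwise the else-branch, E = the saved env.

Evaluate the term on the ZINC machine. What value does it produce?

Answer: 15

Derivation:
t=0: ⟨C=((λp. ((3 + p) + 4)) ((λy. (2 + 6)) (if0 -4 then 1 else 2))); E=∅; A=∅; R=∅⟩
t=1: ⟨C=((λy. (2 + 6)) (if0 -4 then 1 else 2)); E=∅; A=∅; R=[app]⟩
t=2: ⟨C=(if0 -4 then 1 else 2); E=∅; A=∅; R=[app :: app]⟩
t=3: ⟨C=-4; E=∅; A=∅; R=[if0 :: app :: app]⟩
t=4: ⟨C=2; E=∅; A=∅; R=[app :: app]⟩
t=5: ⟨C=(λy. (2 + 6)); E=∅; A=[2]; R=[app]⟩
t=6: ⟨C=(2 + 6); E={y↦2}; A=∅; R=[app]⟩
t=7: ⟨C=2; E={y↦2}; A=∅; R=[addR :: app]⟩
t=8: ⟨C=6; E={y↦2}; A=∅; R=[addL(2) :: app]⟩
t=9: ⟨C=(λp. ((3 + p) + 4)); E=∅; A=[8]; R=∅⟩
t=10: ⟨C=((3 + p) + 4); E={p↦8}; A=∅; R=∅⟩
t=11: ⟨C=(3 + p); E={p↦8}; A=∅; R=[addR]⟩
t=12: ⟨C=3; E={p↦8}; A=∅; R=[addR :: addR]⟩
t=13: ⟨C=p; E={p↦8}; A=∅; R=[addL(3) :: addR]⟩
t=14: ⟨C=4; E={p↦8}; A=∅; R=[addL(11)]⟩
→ final value 15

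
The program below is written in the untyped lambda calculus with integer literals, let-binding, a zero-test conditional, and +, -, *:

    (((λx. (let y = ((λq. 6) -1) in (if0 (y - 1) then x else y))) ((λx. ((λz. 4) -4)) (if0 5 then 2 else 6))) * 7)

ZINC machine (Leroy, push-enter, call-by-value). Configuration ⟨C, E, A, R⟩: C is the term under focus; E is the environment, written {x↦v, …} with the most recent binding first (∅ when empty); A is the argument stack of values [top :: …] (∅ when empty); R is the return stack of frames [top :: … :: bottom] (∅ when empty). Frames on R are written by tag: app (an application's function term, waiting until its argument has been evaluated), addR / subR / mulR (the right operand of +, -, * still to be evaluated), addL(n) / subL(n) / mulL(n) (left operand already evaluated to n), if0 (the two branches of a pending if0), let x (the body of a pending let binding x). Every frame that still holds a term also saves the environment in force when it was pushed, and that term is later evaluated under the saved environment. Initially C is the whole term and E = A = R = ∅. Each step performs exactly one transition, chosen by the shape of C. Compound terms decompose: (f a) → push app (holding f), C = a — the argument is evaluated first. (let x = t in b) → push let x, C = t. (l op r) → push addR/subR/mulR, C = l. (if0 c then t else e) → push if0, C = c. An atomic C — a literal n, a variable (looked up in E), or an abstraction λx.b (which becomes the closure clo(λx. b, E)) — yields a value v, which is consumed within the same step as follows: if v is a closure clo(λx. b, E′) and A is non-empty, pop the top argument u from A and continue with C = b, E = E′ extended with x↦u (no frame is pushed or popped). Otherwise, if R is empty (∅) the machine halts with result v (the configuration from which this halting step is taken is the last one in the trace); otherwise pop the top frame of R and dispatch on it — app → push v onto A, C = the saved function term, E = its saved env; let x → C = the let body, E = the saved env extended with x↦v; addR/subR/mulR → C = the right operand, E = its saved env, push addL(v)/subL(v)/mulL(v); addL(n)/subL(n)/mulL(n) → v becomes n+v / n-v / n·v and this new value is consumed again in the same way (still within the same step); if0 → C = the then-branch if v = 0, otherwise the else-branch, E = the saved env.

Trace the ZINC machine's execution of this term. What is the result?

Answer: 42

Execution trace:
t=0: ⟨C=(((λx. (let y = ((λq. 6) -1) in (if0 (y - 1) then x else y))) ((λx. ((λz. 4) -4)) (if0 5 then 2 else 6))) * 7); E=∅; A=∅; R=∅⟩
t=1: ⟨C=((λx. (let y = ((λq. 6) -1) in (if0 (y - 1) then x else y))) ((λx. ((λz. 4) -4)) (if0 5 then 2 else 6))); E=∅; A=∅; R=[mulR]⟩
t=2: ⟨C=((λx. ((λz. 4) -4)) (if0 5 then 2 else 6)); E=∅; A=∅; R=[app :: mulR]⟩
t=3: ⟨C=(if0 5 then 2 else 6); E=∅; A=∅; R=[app :: app :: mulR]⟩
t=4: ⟨C=5; E=∅; A=∅; R=[if0 :: app :: app :: mulR]⟩
t=5: ⟨C=6; E=∅; A=∅; R=[app :: app :: mulR]⟩
t=6: ⟨C=(λx. ((λz. 4) -4)); E=∅; A=[6]; R=[app :: mulR]⟩
t=7: ⟨C=((λz. 4) -4); E={x↦6}; A=∅; R=[app :: mulR]⟩
t=8: ⟨C=-4; E={x↦6}; A=∅; R=[app :: app :: mulR]⟩
t=9: ⟨C=(λz. 4); E={x↦6}; A=[-4]; R=[app :: mulR]⟩
t=10: ⟨C=4; E={z↦-4, x↦6}; A=∅; R=[app :: mulR]⟩
t=11: ⟨C=(λx. (let y = ((λq. 6) -1) in (if0 (y - 1) then x else y))); E=∅; A=[4]; R=[mulR]⟩
t=12: ⟨C=(let y = ((λq. 6) -1) in (if0 (y - 1) then x else y)); E={x↦4}; A=∅; R=[mulR]⟩
t=13: ⟨C=((λq. 6) -1); E={x↦4}; A=∅; R=[let y :: mulR]⟩
t=14: ⟨C=-1; E={x↦4}; A=∅; R=[app :: let y :: mulR]⟩
t=15: ⟨C=(λq. 6); E={x↦4}; A=[-1]; R=[let y :: mulR]⟩
t=16: ⟨C=6; E={q↦-1, x↦4}; A=∅; R=[let y :: mulR]⟩
t=17: ⟨C=(if0 (y - 1) then x else y); E={y↦6, x↦4}; A=∅; R=[mulR]⟩
t=18: ⟨C=(y - 1); E={y↦6, x↦4}; A=∅; R=[if0 :: mulR]⟩
t=19: ⟨C=y; E={y↦6, x↦4}; A=∅; R=[subR :: if0 :: mulR]⟩
t=20: ⟨C=1; E={y↦6, x↦4}; A=∅; R=[subL(6) :: if0 :: mulR]⟩
t=21: ⟨C=y; E={y↦6, x↦4}; A=∅; R=[mulR]⟩
t=22: ⟨C=7; E=∅; A=∅; R=[mulL(6)]⟩
→ final value 42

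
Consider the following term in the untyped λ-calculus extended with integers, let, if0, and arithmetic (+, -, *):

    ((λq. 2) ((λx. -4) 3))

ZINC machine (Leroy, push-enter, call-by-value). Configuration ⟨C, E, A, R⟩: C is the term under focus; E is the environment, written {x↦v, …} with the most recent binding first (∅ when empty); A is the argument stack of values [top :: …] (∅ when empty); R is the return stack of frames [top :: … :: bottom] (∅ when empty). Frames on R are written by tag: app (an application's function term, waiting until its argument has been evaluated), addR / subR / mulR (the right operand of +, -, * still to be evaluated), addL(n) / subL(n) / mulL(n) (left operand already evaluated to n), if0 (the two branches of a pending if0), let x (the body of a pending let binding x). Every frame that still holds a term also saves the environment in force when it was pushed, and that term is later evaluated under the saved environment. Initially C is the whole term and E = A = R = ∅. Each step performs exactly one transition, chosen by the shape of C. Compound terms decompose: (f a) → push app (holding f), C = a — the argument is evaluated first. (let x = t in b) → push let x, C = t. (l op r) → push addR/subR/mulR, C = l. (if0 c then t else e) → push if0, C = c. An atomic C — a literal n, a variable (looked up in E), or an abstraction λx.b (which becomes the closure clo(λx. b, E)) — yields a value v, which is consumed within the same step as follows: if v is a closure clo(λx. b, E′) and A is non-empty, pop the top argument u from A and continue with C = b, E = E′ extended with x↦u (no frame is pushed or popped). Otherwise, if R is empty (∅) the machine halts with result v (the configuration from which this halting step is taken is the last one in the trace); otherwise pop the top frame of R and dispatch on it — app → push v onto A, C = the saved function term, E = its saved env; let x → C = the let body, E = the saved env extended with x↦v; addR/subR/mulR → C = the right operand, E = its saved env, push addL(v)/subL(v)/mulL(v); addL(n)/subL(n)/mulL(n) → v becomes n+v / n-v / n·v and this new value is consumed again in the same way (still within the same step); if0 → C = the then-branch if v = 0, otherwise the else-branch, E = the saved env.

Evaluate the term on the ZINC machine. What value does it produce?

Answer: 2

Derivation:
0. ⟨C=((λq. 2) ((λx. -4) 3)); E=∅; A=∅; R=∅⟩
1. ⟨C=((λx. -4) 3); E=∅; A=∅; R=[app]⟩
2. ⟨C=3; E=∅; A=∅; R=[app :: app]⟩
3. ⟨C=(λx. -4); E=∅; A=[3]; R=[app]⟩
4. ⟨C=-4; E={x↦3}; A=∅; R=[app]⟩
5. ⟨C=(λq. 2); E=∅; A=[-4]; R=∅⟩
6. ⟨C=2; E={q↦-4}; A=∅; R=∅⟩
→ final value 2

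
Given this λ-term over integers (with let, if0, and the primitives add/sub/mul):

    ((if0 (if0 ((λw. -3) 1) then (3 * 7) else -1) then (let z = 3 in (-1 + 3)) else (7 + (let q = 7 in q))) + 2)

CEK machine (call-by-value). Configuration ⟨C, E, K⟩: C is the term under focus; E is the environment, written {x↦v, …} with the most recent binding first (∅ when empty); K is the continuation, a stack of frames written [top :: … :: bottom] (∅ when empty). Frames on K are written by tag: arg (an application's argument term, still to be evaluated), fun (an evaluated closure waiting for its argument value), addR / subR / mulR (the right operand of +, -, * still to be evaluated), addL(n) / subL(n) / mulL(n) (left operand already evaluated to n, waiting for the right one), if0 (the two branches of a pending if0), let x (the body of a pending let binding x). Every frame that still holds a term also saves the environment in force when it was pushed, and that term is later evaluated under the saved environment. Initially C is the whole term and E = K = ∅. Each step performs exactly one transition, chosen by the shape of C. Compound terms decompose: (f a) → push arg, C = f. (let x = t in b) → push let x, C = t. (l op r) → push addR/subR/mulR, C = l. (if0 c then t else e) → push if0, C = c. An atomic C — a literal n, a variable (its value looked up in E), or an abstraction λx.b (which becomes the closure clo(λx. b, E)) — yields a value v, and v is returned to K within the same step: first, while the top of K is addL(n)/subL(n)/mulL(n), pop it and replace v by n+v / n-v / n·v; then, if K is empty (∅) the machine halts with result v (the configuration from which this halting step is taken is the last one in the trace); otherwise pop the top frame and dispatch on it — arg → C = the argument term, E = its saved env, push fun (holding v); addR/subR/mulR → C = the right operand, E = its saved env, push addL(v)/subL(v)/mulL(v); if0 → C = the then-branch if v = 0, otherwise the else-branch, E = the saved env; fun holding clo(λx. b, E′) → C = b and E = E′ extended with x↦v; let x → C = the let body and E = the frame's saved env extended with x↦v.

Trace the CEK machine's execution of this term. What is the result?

step 0: ⟨C=((if0 (if0 ((λw. -3) 1) then (3 * 7) else -1) then (let z = 3 in (-1 + 3)) else (7 + (let q = 7 in q))) + 2); E=∅; K=∅⟩
step 1: ⟨C=(if0 (if0 ((λw. -3) 1) then (3 * 7) else -1) then (let z = 3 in (-1 + 3)) else (7 + (let q = 7 in q))); E=∅; K=[addR]⟩
step 2: ⟨C=(if0 ((λw. -3) 1) then (3 * 7) else -1); E=∅; K=[if0 :: addR]⟩
step 3: ⟨C=((λw. -3) 1); E=∅; K=[if0 :: if0 :: addR]⟩
step 4: ⟨C=(λw. -3); E=∅; K=[arg :: if0 :: if0 :: addR]⟩
step 5: ⟨C=1; E=∅; K=[fun :: if0 :: if0 :: addR]⟩
step 6: ⟨C=-3; E={w↦1}; K=[if0 :: if0 :: addR]⟩
step 7: ⟨C=-1; E=∅; K=[if0 :: addR]⟩
step 8: ⟨C=(7 + (let q = 7 in q)); E=∅; K=[addR]⟩
step 9: ⟨C=7; E=∅; K=[addR :: addR]⟩
step 10: ⟨C=(let q = 7 in q); E=∅; K=[addL(7) :: addR]⟩
step 11: ⟨C=7; E=∅; K=[let q :: addL(7) :: addR]⟩
step 12: ⟨C=q; E={q↦7}; K=[addL(7) :: addR]⟩
step 13: ⟨C=2; E=∅; K=[addL(14)]⟩
→ final value 16

Answer: 16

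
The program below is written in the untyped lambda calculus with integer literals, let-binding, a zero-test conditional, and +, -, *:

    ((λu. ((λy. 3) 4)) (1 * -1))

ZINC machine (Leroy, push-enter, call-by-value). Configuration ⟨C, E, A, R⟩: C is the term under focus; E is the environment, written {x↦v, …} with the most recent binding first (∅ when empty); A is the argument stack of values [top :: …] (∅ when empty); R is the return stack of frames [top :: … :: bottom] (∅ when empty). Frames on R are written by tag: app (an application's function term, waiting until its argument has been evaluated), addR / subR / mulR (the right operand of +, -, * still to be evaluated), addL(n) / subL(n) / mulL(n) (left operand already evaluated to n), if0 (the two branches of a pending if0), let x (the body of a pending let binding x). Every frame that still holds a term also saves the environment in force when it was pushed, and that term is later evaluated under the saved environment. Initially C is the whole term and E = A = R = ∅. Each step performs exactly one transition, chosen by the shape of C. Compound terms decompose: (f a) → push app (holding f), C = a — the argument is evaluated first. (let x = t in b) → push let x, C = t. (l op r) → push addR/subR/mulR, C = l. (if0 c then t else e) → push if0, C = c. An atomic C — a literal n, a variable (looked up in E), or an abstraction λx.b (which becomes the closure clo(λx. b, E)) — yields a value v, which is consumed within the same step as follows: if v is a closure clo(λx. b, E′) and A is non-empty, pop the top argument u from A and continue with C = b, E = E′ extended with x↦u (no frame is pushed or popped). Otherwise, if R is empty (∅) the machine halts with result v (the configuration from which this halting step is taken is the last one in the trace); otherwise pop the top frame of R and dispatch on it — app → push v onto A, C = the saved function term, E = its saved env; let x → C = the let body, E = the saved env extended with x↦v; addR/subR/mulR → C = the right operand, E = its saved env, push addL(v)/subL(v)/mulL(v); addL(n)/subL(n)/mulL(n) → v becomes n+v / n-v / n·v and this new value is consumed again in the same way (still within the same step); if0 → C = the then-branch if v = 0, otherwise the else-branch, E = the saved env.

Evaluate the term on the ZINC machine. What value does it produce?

0. <C=((λu. ((λy. 3) 4)) (1 * -1)), E=∅, A=∅, R=∅>
1. <C=(1 * -1), E=∅, A=∅, R=[app]>
2. <C=1, E=∅, A=∅, R=[mulR :: app]>
3. <C=-1, E=∅, A=∅, R=[mulL(1) :: app]>
4. <C=(λu. ((λy. 3) 4)), E=∅, A=[-1], R=∅>
5. <C=((λy. 3) 4), E={u↦-1}, A=∅, R=∅>
6. <C=4, E={u↦-1}, A=∅, R=[app]>
7. <C=(λy. 3), E={u↦-1}, A=[4], R=∅>
8. <C=3, E={y↦4, u↦-1}, A=∅, R=∅>
→ final value 3

Answer: 3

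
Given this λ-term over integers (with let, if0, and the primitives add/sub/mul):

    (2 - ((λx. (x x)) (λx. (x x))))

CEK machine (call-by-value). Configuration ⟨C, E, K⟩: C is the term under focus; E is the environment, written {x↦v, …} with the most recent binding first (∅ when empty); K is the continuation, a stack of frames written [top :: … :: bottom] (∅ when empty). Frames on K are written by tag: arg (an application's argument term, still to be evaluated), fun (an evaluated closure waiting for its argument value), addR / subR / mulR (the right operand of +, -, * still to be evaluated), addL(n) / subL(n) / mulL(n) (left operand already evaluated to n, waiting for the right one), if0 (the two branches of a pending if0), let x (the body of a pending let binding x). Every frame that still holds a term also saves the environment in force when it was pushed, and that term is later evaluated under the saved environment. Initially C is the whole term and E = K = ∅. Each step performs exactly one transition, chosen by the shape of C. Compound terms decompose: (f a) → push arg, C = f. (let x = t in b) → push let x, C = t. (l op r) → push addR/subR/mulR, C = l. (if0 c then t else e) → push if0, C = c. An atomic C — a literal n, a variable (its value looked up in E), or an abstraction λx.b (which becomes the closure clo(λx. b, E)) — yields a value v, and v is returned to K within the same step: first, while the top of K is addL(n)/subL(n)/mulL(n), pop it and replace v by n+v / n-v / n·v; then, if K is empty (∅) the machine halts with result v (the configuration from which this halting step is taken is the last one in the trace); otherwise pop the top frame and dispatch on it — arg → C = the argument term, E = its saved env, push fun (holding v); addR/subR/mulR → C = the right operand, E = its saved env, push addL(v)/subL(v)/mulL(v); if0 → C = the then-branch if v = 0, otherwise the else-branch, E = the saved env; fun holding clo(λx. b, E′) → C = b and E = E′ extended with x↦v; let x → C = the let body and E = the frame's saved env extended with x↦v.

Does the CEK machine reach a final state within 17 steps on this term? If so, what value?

Answer: DIVERGES (no final state within 17 steps)

Execution trace:
0. <C=(2 - ((λx. (x x)) (λx. (x x)))), E=∅, K=∅>
1. <C=2, E=∅, K=[subR]>
2. <C=((λx. (x x)) (λx. (x x))), E=∅, K=[subL(2)]>
3. <C=(λx. (x x)), E=∅, K=[arg :: subL(2)]>
4. <C=(λx. (x x)), E=∅, K=[fun :: subL(2)]>
5. <C=(x x), E={x↦clo(λx. (x x), ∅)}, K=[subL(2)]>
6. <C=x, E={x↦clo(λx. (x x), ∅)}, K=[arg :: subL(2)]>
7. <C=x, E={x↦clo(λx. (x x), ∅)}, K=[fun :: subL(2)]>
… configuration repeats with period 3 (steps 5–7 recur indefinitely) …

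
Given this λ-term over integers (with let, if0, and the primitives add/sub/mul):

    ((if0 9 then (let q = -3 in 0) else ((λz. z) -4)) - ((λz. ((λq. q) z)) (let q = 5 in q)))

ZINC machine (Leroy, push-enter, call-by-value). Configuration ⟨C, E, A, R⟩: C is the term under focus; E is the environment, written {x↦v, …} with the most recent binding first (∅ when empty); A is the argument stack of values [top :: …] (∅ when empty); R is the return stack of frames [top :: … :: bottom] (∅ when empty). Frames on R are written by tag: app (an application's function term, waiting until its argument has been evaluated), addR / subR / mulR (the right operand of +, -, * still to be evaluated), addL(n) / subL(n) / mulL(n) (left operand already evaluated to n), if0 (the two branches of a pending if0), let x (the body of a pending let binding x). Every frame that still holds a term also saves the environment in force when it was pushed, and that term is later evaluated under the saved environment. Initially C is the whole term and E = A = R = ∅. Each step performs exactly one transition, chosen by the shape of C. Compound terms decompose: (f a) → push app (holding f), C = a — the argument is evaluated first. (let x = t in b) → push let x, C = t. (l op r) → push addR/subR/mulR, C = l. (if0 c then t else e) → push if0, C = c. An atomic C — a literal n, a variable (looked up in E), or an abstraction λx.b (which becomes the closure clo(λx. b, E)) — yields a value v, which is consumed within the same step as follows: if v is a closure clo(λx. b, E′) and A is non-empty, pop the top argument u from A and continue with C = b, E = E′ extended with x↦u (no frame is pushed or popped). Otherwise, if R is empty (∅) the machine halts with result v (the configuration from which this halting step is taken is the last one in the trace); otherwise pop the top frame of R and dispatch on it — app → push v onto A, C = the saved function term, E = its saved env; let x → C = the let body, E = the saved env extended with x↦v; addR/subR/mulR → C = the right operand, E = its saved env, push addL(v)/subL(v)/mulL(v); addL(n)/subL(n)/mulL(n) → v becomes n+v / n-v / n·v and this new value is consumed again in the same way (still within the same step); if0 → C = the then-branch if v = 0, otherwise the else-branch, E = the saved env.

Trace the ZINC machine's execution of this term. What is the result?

t=0: ⟨C=((if0 9 then (let q = -3 in 0) else ((λz. z) -4)) - ((λz. ((λq. q) z)) (let q = 5 in q))); E=∅; A=∅; R=∅⟩
t=1: ⟨C=(if0 9 then (let q = -3 in 0) else ((λz. z) -4)); E=∅; A=∅; R=[subR]⟩
t=2: ⟨C=9; E=∅; A=∅; R=[if0 :: subR]⟩
t=3: ⟨C=((λz. z) -4); E=∅; A=∅; R=[subR]⟩
t=4: ⟨C=-4; E=∅; A=∅; R=[app :: subR]⟩
t=5: ⟨C=(λz. z); E=∅; A=[-4]; R=[subR]⟩
t=6: ⟨C=z; E={z↦-4}; A=∅; R=[subR]⟩
t=7: ⟨C=((λz. ((λq. q) z)) (let q = 5 in q)); E=∅; A=∅; R=[subL(-4)]⟩
t=8: ⟨C=(let q = 5 in q); E=∅; A=∅; R=[app :: subL(-4)]⟩
t=9: ⟨C=5; E=∅; A=∅; R=[let q :: app :: subL(-4)]⟩
t=10: ⟨C=q; E={q↦5}; A=∅; R=[app :: subL(-4)]⟩
t=11: ⟨C=(λz. ((λq. q) z)); E=∅; A=[5]; R=[subL(-4)]⟩
t=12: ⟨C=((λq. q) z); E={z↦5}; A=∅; R=[subL(-4)]⟩
t=13: ⟨C=z; E={z↦5}; A=∅; R=[app :: subL(-4)]⟩
t=14: ⟨C=(λq. q); E={z↦5}; A=[5]; R=[subL(-4)]⟩
t=15: ⟨C=q; E={q↦5, z↦5}; A=∅; R=[subL(-4)]⟩
→ final value -9

Answer: -9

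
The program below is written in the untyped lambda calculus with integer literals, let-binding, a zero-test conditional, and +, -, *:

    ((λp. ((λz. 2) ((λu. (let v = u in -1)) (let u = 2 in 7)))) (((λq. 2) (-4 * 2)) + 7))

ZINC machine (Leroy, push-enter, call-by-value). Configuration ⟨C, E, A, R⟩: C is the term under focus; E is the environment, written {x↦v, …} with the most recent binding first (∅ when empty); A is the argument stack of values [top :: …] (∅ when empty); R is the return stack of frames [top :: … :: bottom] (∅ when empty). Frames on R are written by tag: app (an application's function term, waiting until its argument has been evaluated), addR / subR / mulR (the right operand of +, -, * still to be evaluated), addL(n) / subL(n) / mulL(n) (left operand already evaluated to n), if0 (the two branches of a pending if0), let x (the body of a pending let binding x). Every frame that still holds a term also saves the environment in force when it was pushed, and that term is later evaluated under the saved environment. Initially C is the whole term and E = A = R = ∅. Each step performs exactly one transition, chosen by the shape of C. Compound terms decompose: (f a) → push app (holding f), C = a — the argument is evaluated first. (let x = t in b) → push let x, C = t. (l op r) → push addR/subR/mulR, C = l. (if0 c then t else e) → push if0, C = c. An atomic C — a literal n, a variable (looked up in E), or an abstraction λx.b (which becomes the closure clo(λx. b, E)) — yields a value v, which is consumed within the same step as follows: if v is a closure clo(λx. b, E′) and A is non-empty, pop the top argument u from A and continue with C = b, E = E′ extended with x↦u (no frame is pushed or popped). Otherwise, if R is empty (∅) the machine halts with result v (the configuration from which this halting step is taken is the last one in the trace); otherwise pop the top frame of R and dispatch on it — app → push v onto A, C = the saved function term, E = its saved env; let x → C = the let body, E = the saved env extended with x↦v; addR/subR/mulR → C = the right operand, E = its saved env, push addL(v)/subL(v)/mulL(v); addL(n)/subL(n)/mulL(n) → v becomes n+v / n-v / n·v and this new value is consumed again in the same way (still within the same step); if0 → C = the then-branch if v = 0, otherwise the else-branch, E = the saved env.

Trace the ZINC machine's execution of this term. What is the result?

Answer: 2

Machine steps:
step 0: <C=((λp. ((λz. 2) ((λu. (let v = u in -1)) (let u = 2 in 7)))) (((λq. 2) (-4 * 2)) + 7)), E=∅, A=∅, R=∅>
step 1: <C=(((λq. 2) (-4 * 2)) + 7), E=∅, A=∅, R=[app]>
step 2: <C=((λq. 2) (-4 * 2)), E=∅, A=∅, R=[addR :: app]>
step 3: <C=(-4 * 2), E=∅, A=∅, R=[app :: addR :: app]>
step 4: <C=-4, E=∅, A=∅, R=[mulR :: app :: addR :: app]>
step 5: <C=2, E=∅, A=∅, R=[mulL(-4) :: app :: addR :: app]>
step 6: <C=(λq. 2), E=∅, A=[-8], R=[addR :: app]>
step 7: <C=2, E={q↦-8}, A=∅, R=[addR :: app]>
step 8: <C=7, E=∅, A=∅, R=[addL(2) :: app]>
step 9: <C=(λp. ((λz. 2) ((λu. (let v = u in -1)) (let u = 2 in 7)))), E=∅, A=[9], R=∅>
step 10: <C=((λz. 2) ((λu. (let v = u in -1)) (let u = 2 in 7))), E={p↦9}, A=∅, R=∅>
step 11: <C=((λu. (let v = u in -1)) (let u = 2 in 7)), E={p↦9}, A=∅, R=[app]>
step 12: <C=(let u = 2 in 7), E={p↦9}, A=∅, R=[app :: app]>
step 13: <C=2, E={p↦9}, A=∅, R=[let u :: app :: app]>
step 14: <C=7, E={u↦2, p↦9}, A=∅, R=[app :: app]>
step 15: <C=(λu. (let v = u in -1)), E={p↦9}, A=[7], R=[app]>
step 16: <C=(let v = u in -1), E={u↦7, p↦9}, A=∅, R=[app]>
step 17: <C=u, E={u↦7, p↦9}, A=∅, R=[let v :: app]>
step 18: <C=-1, E={v↦7, u↦7, p↦9}, A=∅, R=[app]>
step 19: <C=(λz. 2), E={p↦9}, A=[-1], R=∅>
step 20: <C=2, E={z↦-1, p↦9}, A=∅, R=∅>
→ final value 2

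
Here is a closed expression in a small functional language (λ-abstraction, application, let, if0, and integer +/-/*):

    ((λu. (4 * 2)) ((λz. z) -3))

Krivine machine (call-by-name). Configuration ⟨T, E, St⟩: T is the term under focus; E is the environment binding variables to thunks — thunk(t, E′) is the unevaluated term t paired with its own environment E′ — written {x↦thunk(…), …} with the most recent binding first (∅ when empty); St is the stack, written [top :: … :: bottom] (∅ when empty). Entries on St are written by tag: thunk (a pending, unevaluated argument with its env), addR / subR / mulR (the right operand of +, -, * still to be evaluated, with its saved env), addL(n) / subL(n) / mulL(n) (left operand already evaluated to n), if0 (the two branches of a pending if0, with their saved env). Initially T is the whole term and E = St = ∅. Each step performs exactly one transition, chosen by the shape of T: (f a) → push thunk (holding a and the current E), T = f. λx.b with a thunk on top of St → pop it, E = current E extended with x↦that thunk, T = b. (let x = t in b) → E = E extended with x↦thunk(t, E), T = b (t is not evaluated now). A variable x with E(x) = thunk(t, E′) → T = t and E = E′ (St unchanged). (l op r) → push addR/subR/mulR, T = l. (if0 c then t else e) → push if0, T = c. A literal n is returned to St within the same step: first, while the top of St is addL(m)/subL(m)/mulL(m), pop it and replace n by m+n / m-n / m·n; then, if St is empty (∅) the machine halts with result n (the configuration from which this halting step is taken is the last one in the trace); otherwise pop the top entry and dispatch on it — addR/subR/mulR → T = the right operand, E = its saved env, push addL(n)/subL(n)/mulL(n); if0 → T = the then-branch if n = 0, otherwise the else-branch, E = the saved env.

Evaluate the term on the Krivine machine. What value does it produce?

Answer: 8

Derivation:
[0] <T=((λu. (4 * 2)) ((λz. z) -3)), E=∅, St=∅>
[1] <T=(λu. (4 * 2)), E=∅, St=[thunk]>
[2] <T=(4 * 2), E={u↦thunk(((λz. z) -3), ∅)}, St=∅>
[3] <T=4, E={u↦thunk(((λz. z) -3), ∅)}, St=[mulR]>
[4] <T=2, E={u↦thunk(((λz. z) -3), ∅)}, St=[mulL(4)]>
→ final value 8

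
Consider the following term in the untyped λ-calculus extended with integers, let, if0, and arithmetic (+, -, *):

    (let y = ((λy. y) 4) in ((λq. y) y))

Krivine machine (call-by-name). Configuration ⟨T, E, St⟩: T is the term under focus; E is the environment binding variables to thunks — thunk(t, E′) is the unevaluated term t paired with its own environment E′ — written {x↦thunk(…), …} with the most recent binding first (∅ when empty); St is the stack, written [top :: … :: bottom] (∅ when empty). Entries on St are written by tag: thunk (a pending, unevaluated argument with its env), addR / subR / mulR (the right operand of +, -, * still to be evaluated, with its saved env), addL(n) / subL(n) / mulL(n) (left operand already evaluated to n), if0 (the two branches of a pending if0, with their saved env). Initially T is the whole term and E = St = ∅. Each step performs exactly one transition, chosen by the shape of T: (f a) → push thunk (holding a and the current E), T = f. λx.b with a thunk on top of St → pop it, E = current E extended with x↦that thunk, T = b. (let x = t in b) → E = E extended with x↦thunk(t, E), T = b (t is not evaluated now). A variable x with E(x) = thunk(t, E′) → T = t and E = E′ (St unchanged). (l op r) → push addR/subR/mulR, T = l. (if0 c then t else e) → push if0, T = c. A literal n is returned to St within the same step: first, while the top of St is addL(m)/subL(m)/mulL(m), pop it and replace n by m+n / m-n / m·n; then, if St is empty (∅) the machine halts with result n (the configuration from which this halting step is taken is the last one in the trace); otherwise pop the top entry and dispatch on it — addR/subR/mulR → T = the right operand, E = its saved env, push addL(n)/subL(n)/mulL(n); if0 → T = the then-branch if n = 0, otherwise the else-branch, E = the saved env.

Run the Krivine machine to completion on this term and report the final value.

Answer: 4

Derivation:
[0] <T=(let y = ((λy. y) 4) in ((λq. y) y)), E=∅, St=∅>
[1] <T=((λq. y) y), E={y↦thunk(((λy. y) 4), ∅)}, St=∅>
[2] <T=(λq. y), E={y↦thunk(((λy. y) 4), ∅)}, St=[thunk]>
[3] <T=y, E={q↦thunk(y, {y↦thunk(((λy. y) 4), ∅)}), y↦thunk(((λy. y) 4), ∅)}, St=∅>
[4] <T=((λy. y) 4), E=∅, St=∅>
[5] <T=(λy. y), E=∅, St=[thunk]>
[6] <T=y, E={y↦thunk(4, ∅)}, St=∅>
[7] <T=4, E=∅, St=∅>
→ final value 4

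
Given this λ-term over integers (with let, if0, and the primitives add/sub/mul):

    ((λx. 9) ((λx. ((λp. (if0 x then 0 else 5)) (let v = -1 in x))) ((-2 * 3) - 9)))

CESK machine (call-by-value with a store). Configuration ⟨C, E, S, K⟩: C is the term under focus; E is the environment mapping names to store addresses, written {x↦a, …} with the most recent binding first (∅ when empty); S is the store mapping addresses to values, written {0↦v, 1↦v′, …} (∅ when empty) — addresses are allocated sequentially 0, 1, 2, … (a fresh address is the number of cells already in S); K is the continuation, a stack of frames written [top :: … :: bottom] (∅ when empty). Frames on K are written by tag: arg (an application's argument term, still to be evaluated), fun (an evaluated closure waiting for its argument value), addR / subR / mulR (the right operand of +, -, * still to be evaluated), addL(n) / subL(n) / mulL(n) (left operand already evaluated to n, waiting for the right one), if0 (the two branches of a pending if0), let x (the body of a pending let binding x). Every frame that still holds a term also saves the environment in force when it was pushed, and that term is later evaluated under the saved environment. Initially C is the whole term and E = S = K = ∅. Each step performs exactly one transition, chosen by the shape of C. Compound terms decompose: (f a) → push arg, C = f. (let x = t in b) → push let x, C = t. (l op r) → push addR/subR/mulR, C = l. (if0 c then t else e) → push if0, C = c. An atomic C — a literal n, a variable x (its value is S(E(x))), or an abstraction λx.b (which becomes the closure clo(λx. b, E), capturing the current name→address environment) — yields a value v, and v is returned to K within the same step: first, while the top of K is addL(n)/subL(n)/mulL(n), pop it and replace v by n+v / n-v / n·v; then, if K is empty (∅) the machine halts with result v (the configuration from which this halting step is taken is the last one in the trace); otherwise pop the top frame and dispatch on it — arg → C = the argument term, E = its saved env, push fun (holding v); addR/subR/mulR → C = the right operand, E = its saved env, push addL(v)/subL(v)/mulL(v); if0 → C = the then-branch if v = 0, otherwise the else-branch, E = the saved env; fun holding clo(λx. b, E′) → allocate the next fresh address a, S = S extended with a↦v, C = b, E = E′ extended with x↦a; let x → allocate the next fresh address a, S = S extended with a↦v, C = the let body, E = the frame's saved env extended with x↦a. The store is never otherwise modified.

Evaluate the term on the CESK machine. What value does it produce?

step 0: [C=((λx. 9) ((λx. ((λp. (if0 x then 0 else 5)) (let v = -1 in x))) ((-2 * 3) - 9))) | E=∅ | S=∅ | K=∅]
step 1: [C=(λx. 9) | E=∅ | S=∅ | K=[arg]]
step 2: [C=((λx. ((λp. (if0 x then 0 else 5)) (let v = -1 in x))) ((-2 * 3) - 9)) | E=∅ | S=∅ | K=[fun]]
step 3: [C=(λx. ((λp. (if0 x then 0 else 5)) (let v = -1 in x))) | E=∅ | S=∅ | K=[arg :: fun]]
step 4: [C=((-2 * 3) - 9) | E=∅ | S=∅ | K=[fun :: fun]]
step 5: [C=(-2 * 3) | E=∅ | S=∅ | K=[subR :: fun :: fun]]
step 6: [C=-2 | E=∅ | S=∅ | K=[mulR :: subR :: fun :: fun]]
step 7: [C=3 | E=∅ | S=∅ | K=[mulL(-2) :: subR :: fun :: fun]]
step 8: [C=9 | E=∅ | S=∅ | K=[subL(-6) :: fun :: fun]]
step 9: [C=((λp. (if0 x then 0 else 5)) (let v = -1 in x)) | E={x↦0} | S={0↦-15} | K=[fun]]
step 10: [C=(λp. (if0 x then 0 else 5)) | E={x↦0} | S={0↦-15} | K=[arg :: fun]]
step 11: [C=(let v = -1 in x) | E={x↦0} | S={0↦-15} | K=[fun :: fun]]
step 12: [C=-1 | E={x↦0} | S={0↦-15} | K=[let v :: fun :: fun]]
step 13: [C=x | E={v↦1, x↦0} | S={0↦-15, 1↦-1} | K=[fun :: fun]]
step 14: [C=(if0 x then 0 else 5) | E={p↦2, x↦0} | S={0↦-15, 1↦-1, 2↦-15} | K=[fun]]
step 15: [C=x | E={p↦2, x↦0} | S={0↦-15, 1↦-1, 2↦-15} | K=[if0 :: fun]]
step 16: [C=5 | E={p↦2, x↦0} | S={0↦-15, 1↦-1, 2↦-15} | K=[fun]]
step 17: [C=9 | E={x↦3} | S={0↦-15, 1↦-1, 2↦-15, 3↦5} | K=∅]
→ final value 9

Answer: 9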